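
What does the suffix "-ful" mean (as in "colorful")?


Suffix: -ful
As in: colorful -> color + -ful
Meaning = full of


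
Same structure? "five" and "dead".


Pattern of "five": [0, 1, 2, 3]
Pattern of "dead": [0, 1, 2, 0]
Patterns do not match
Same pattern = No


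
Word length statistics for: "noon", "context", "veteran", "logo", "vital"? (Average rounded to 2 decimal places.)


Lengths: "noon"=4, "context"=7, "veteran"=7, "logo"=4, "vital"=5
Sum = 27, Count = 5
Average = 27/5 = 5.40
= avg=5.40, min=4, max=7


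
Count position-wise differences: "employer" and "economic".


Comparing character by character (same length = 8):
  Pos 0: 'e' vs 'e' =
  Pos 1: 'm' vs 'c' !=
  Pos 2: 'p' vs 'o' !=
  Pos 3: 'l' vs 'n' !=
  Pos 4: 'o' vs 'o' =
  Pos 5: 'y' vs 'm' !=
  Pos 6: 'e' vs 'i' !=
  Pos 7: 'r' vs 'c' !=
Hamming distance = 6


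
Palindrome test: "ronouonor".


Word: "ronouonor"
Reversed: "ronouonor"
Forward == Backward? ronouonor == ronouonor
Palindrome = Yes


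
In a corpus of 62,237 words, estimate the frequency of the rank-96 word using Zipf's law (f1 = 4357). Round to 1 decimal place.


Zipf's law: f(r) = f(1) / r
f(1) = 4357
f(96) = 4357 / 96
= 45.4 occurrences


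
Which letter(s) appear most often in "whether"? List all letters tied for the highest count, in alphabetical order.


Word: "whether"
Letter counts:
  'e': 2
  'h': 2
  'r': 1
  't': 1
  'w': 1
Maximum count = 2
Most frequent = 'e', 'h' (2 times each)


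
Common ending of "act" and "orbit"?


Word 1: "act"
Word 2: "orbit"
Comparing from end:
  Pos -1: 't' == 't'
  Pos -2: 'c' != 'i' (stop)
LCS = "t" (length 1)


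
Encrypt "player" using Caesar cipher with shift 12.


Word: "player"
Shift: 12
Each letter → (letter + shift) mod 26:
  'p' (15) + 12 = 1 → 'b'
  'l' (11) + 12 = 23 → 'x'
  'a' (0) + 12 = 12 → 'm'
  'y' (24) + 12 = 10 → 'k'
  'e' (4) + 12 = 16 → 'q'
  'r' (17) + 12 = 3 → 'd'
Result = "bxmkqd"


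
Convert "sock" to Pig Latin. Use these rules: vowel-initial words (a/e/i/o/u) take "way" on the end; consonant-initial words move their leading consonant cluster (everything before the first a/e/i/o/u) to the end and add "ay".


Word: "sock"
Starts with consonant(s) → move to end, add 'ay'
Consonant cluster: "s"
Pig Latin = "ocksay"


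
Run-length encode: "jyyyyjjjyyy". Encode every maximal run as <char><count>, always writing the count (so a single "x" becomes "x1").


String: "jyyyyjjjyyy"
Scanning for consecutive runs:
  'j' x 1
  'y' x 4
  'j' x 3
  'y' x 3
RLE = "j1y4j3y3"


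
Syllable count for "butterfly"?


Word: "butterfly"
Syllable breakdown: but / ter / fly
Counting: 3 parts
= 3 syllables


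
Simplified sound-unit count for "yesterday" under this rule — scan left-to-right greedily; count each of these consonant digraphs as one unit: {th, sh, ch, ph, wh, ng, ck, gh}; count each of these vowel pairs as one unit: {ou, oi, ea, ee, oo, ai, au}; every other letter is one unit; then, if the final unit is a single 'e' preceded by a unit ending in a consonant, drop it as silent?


Word: "yesterday" (9 letters)
Left-to-right scan:
  1. 'y' (letter)
  2. 'e' (letter)
  3. 's' (letter)
  4. 't' (letter)
  5. 'e' (letter)
  6. 'r' (letter)
  7. 'd' (letter)
  8. 'a' (letter)
  9. 'y' (letter)
Units from scan: 9
Sound units = 9 units


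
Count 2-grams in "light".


Word: "light" (length 5)
Number of 2-grams = length - 2 + 1 = 5 - 2 + 1
= 4


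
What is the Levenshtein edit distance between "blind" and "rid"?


Word 1: "blind" (length 5)
Word 2: "rid" (length 3)
One optimal edit sequence (insert/delete/substitute each cost 1):
  1. delete 'b'  (+1)
  2. substitute 'l' -> 'r'  (+1)
  3. keep 'i'
  4. delete 'n'  (+1)
  5. keep 'd'
Total edit operations: 3
Edit distance = 3


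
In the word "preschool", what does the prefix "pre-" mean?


Prefix: pre-
Example: preschool (pre- + school)
Meaning = before


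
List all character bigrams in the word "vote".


Word: "vote" (length 4)
Number of bigrams = 4 - 2 + 1 = 3
  Position 0: "vo"
  Position 1: "ot"
  Position 2: "te"
Bigrams = "vo", "ot", "te"


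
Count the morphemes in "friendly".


Word: "friendly"
Morphemes: friend | -ly
Each morpheme carries meaning
= 2 morphemes


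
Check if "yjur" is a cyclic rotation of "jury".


Word: "jury", Candidate: "yjur"
Method: check if candidate is substring of word+word
"juryjury" contains "yjur"? Yes
Is rotation = Yes


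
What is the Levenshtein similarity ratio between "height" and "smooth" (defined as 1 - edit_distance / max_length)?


Word 1: "height" (length 6)
Word 2: "smooth" (length 6)
One optimal edit sequence:
  1. substitute 'h' -> 's'  (+1)
  2. substitute 'e' -> 'm'  (+1)
  3. substitute 'i' -> 'o'  (+1)
  4. substitute 'g' -> 'o'  (+1)
  5. substitute 'h' -> 't'  (+1)
  6. substitute 't' -> 'h'  (+1)
Edit distance = 6
Max length = max(6, 6) = 6
Similarity = 1 - 6/6
= 0.0000


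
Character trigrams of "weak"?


Word: "weak" (length 4)
Number of trigrams = 4 - 3 + 1 = 2
  Position 0: "wea"
  Position 1: "eak"
Trigrams = "wea", "eak"


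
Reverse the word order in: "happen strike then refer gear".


Original: "happen strike then refer gear"
Words (1..n): happen | strike | then | refer | gear
Reversed (n..1): gear | refer | then | strike | happen
Result = "gear refer then strike happen"


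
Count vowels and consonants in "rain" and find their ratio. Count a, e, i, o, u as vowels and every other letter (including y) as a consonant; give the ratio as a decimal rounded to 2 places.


Word: "rain"
Vowels (a,e,i,o,u): 2
Consonants: 2
Ratio = 2/2
= 1.00


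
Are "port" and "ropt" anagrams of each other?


Word 1: "port" → sorted: oprt
Word 2: "ropt" → sorted: oprt
Same letters? oprt == oprt
Anagram = Yes


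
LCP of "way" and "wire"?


Word 1: "way"
Word 2: "wire"
Comparing from start:
  Pos 0: 'w' == 'w'
  Pos 1: 'a' != 'i' (stop)
LCP = "w" (length 1)


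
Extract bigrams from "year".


Word: "year" (length 4)
Number of bigrams = 4 - 2 + 1 = 3
  Position 0: "ye"
  Position 1: "ea"
  Position 2: "ar"
Bigrams = "ye", "ea", "ar"


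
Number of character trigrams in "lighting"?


Word: "lighting" (length 8)
Number of 3-grams = length - 3 + 1 = 8 - 3 + 1
= 6


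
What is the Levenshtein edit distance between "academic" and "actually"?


Word 1: "academic" (length 8)
Word 2: "actually" (length 8)
One optimal edit sequence (insert/delete/substitute each cost 1):
  1. keep 'a'
  2. keep 'c'
  3. substitute 'a' -> 't'  (+1)
  4. substitute 'd' -> 'u'  (+1)
  5. substitute 'e' -> 'a'  (+1)
  6. substitute 'm' -> 'l'  (+1)
  7. substitute 'i' -> 'l'  (+1)
  8. substitute 'c' -> 'y'  (+1)
Total edit operations: 6
Edit distance = 6


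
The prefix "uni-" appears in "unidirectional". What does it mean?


Prefix: uni-
Example: unidirectional (uni- + directional)
Meaning = one


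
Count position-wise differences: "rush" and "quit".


Comparing character by character (same length = 4):
  Pos 0: 'r' vs 'q' !=
  Pos 1: 'u' vs 'u' =
  Pos 2: 's' vs 'i' !=
  Pos 3: 'h' vs 't' !=
Hamming distance = 3


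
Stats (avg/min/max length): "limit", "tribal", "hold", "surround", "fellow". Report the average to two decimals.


Lengths: "limit"=5, "tribal"=6, "hold"=4, "surround"=8, "fellow"=6
Sum = 29, Count = 5
Average = 29/5 = 5.80
= avg=5.80, min=4, max=8


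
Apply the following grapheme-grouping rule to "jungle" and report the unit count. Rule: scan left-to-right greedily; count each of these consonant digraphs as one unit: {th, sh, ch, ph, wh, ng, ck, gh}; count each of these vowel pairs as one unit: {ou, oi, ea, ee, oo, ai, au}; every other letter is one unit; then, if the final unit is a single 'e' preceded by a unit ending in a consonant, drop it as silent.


Word: "jungle" (6 letters)
Left-to-right scan:
  [1] 'j' (letter)
  [2] 'u' (letter)
  [3] 'ng' (digraph)
  [4] 'l' (letter)
  [5] 'e' (letter)
Units from scan: 5
Final unit is 'e' after a consonant -> drop as silent (-1)
Sound units = 4 units


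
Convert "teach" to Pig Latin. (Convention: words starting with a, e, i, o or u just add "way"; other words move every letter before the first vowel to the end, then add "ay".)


Word: "teach"
Starts with consonant(s) → move to end, add 'ay'
Consonant cluster: "t"
Pig Latin = "eachtay"


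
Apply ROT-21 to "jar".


Word: "jar"
Shift: 21
Each letter → (letter + shift) mod 26:
  'j' (9) + 21 = 4 → 'e'
  'a' (0) + 21 = 21 → 'v'
  'r' (17) + 21 = 12 → 'm'
Result = "evm"


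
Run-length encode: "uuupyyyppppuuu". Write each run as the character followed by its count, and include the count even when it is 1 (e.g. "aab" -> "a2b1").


String: "uuupyyyppppuuu"
Scanning for consecutive runs:
  'u' x 3
  'p' x 1
  'y' x 3
  'p' x 4
  'u' x 3
RLE = "u3p1y3p4u3"


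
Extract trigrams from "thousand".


Word: "thousand" (length 8)
Number of trigrams = 8 - 3 + 1 = 6
  Position 0: "tho"
  Position 1: "hou"
  Position 2: "ous"
  Position 3: "usa"
  Position 4: "san"
  Position 5: "and"
Trigrams = "tho", "hou", "ous", "usa", "san", "and"


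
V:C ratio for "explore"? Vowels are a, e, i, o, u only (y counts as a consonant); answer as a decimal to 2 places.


Word: "explore"
Vowels (a,e,i,o,u): 3
Consonants: 4
Ratio = 3/4
= 0.75


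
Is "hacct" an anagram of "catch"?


Word 1: "catch" → sorted: accht
Word 2: "hacct" → sorted: accht
Same letters? accht == accht
Anagram = Yes


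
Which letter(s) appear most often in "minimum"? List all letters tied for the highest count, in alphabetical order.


Word: "minimum"
Letter counts:
  'i': 2
  'm': 3
  'n': 1
  'u': 1
Maximum count = 3
Most frequent = 'm' (3 times each)


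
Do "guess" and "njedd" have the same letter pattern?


Pattern of "guess": [0, 1, 2, 3, 3]
Pattern of "njedd": [0, 1, 2, 3, 3]
Patterns match
Same pattern = Yes


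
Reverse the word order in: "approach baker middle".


Original: "approach baker middle"
Words (1..n): approach | baker | middle
Reversed (n..1): middle | baker | approach
Result = "middle baker approach"


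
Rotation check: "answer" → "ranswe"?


Word: "answer", Candidate: "ranswe"
Method: check if candidate is substring of word+word
"answeranswer" contains "ranswe"? Yes
Is rotation = Yes


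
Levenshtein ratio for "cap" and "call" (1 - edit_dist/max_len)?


Word 1: "cap" (length 3)
Word 2: "call" (length 4)
One optimal edit sequence:
  1. keep 'c'
  2. keep 'a'
  3. insert 'l'  (+1)
  4. substitute 'p' -> 'l'  (+1)
Edit distance = 2
Max length = max(3, 4) = 4
Similarity = 1 - 2/4
= 0.5000


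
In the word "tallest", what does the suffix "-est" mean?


Suffix: -est
As in: tallest -> tall + -est
Meaning = most


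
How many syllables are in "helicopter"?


Word: "helicopter"
Syllable breakdown: hel-i-cop-ter
Counting: 4 parts
= 4 syllables


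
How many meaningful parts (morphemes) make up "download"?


Word: "download"
Morphemes: down- | load
Each morpheme carries meaning
= 2 morphemes


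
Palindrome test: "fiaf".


Word: "fiaf"
Reversed: "faif"
Forward == Backward? fiaf != faif
Palindrome = No


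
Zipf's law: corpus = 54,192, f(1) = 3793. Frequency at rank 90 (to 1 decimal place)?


Zipf's law: f(r) = f(1) / r
f(1) = 3793
f(90) = 3793 / 90
= 42.1 occurrences


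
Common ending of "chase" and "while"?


Word 1: "chase"
Word 2: "while"
Comparing from end:
  Pos -1: 'e' == 'e'
  Pos -2: 's' != 'l' (stop)
LCS = "e" (length 1)


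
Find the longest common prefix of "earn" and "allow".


Word 1: "earn"
Word 2: "allow"
Comparing from start:
  Pos 0: 'e' != 'a' (stop)
LCP = "" (length 0)


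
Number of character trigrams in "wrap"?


Word: "wrap" (length 4)
Number of 3-grams = length - 3 + 1 = 4 - 3 + 1
= 2


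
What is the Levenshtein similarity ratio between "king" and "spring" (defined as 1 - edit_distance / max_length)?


Word 1: "king" (length 4)
Word 2: "spring" (length 6)
One optimal edit sequence:
  1. insert 's'  (+1)
  2. insert 'p'  (+1)
  3. substitute 'k' -> 'r'  (+1)
  4. keep 'i'
  5. keep 'n'
  6. keep 'g'
Edit distance = 3
Max length = max(4, 6) = 6
Similarity = 1 - 3/6
= 0.5000


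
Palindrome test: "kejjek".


Word: "kejjek"
Reversed: "kejjek"
Forward == Backward? kejjek == kejjek
Palindrome = Yes


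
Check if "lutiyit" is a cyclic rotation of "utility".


Word: "utility", Candidate: "lutiyit"
Method: check if candidate is substring of word+word
"utilityutility" contains "lutiyit"? No
Is rotation = No


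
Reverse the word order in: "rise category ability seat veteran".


Original: "rise category ability seat veteran"
Words (1..n): rise | category | ability | seat | veteran
Reversed (n..1): veteran | seat | ability | category | rise
Result = "veteran seat ability category rise"


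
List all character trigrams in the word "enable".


Word: "enable" (length 6)
Number of trigrams = 6 - 3 + 1 = 4
  Position 0: "ena"
  Position 1: "nab"
  Position 2: "abl"
  Position 3: "ble"
Trigrams = "ena", "nab", "abl", "ble"


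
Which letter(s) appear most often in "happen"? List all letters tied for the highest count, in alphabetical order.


Word: "happen"
Letter counts:
  'a': 1
  'e': 1
  'h': 1
  'n': 1
  'p': 2
Maximum count = 2
Most frequent = 'p' (2 times each)


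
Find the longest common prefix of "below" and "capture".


Word 1: "below"
Word 2: "capture"
Comparing from start:
  Pos 0: 'b' != 'c' (stop)
LCP = "" (length 0)


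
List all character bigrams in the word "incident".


Word: "incident" (length 8)
Number of bigrams = 8 - 2 + 1 = 7
  Position 0: "in"
  Position 1: "nc"
  Position 2: "ci"
  Position 3: "id"
  Position 4: "de"
  Position 5: "en"
  Position 6: "nt"
Bigrams = "in", "nc", "ci", "id", "de", "en", "nt"


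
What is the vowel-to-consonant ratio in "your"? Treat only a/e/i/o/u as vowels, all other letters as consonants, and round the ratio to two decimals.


Word: "your"
Vowels (a,e,i,o,u): 2
Consonants: 2
Ratio = 2/2
= 1.00


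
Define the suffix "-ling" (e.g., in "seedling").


Suffix: -ling
As in: seedling -> seed + -ling
Meaning = small / young


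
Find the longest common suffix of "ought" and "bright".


Word 1: "ought"
Word 2: "bright"
Comparing from end:
  Pos -1: 't' == 't'
  Pos -2: 'h' == 'h'
  Pos -3: 'g' == 'g'
  Pos -4: 'u' != 'i' (stop)
LCS = "ght" (length 3)


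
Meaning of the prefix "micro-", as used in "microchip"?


Prefix: micro-
Example: microchip (micro- + chip)
Meaning = small


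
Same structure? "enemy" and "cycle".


Pattern of "enemy": [0, 1, 0, 2, 3]
Pattern of "cycle": [0, 1, 0, 2, 3]
Patterns match
Same pattern = Yes


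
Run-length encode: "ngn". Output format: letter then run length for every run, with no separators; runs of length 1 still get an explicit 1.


String: "ngn"
Scanning for consecutive runs:
  'n' x 1
  'g' x 1
  'n' x 1
RLE = "n1g1n1"


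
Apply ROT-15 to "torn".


Word: "torn"
Shift: 15
Each letter → (letter + shift) mod 26:
  't' (19) + 15 = 8 → 'i'
  'o' (14) + 15 = 3 → 'd'
  'r' (17) + 15 = 6 → 'g'
  'n' (13) + 15 = 2 → 'c'
Result = "idgc"


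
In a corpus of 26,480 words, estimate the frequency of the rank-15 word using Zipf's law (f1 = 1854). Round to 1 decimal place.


Zipf's law: f(r) = f(1) / r
f(1) = 1854
f(15) = 1854 / 15
= 123.6 occurrences


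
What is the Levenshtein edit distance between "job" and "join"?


Word 1: "job" (length 3)
Word 2: "join" (length 4)
One optimal edit sequence (insert/delete/substitute each cost 1):
  1. keep 'j'
  2. keep 'o'
  3. insert 'i'  (+1)
  4. substitute 'b' -> 'n'  (+1)
Total edit operations: 2
Edit distance = 2


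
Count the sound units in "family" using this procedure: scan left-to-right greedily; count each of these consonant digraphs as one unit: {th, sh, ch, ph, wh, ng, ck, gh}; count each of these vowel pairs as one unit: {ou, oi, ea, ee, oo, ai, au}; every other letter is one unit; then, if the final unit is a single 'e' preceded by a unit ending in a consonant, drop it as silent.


Word: "family" (6 letters)
Left-to-right scan:
  [1] 'f' (letter)
  [2] 'a' (letter)
  [3] 'm' (letter)
  [4] 'i' (letter)
  [5] 'l' (letter)
  [6] 'y' (letter)
Units from scan: 6
Sound units = 6 units


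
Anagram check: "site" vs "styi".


Word 1: "site" → sorted: eist
Word 2: "styi" → sorted: isty
Same letters? eist != isty
Anagram = No


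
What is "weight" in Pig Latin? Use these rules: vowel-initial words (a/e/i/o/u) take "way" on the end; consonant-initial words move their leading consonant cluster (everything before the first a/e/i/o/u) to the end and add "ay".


Word: "weight"
Starts with consonant(s) → move to end, add 'ay'
Consonant cluster: "w"
Pig Latin = "eightway"


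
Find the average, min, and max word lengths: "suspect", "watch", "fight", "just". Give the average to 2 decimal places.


Lengths: "suspect"=7, "watch"=5, "fight"=5, "just"=4
Sum = 21, Count = 4
Average = 21/4 = 5.25
= avg=5.25, min=4, max=7


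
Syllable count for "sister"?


Word: "sister"
Syllable breakdown: sis-ter
Counting: 2 parts
= 2 syllables


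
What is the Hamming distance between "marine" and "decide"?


Comparing character by character (same length = 6):
  Pos 0: 'm' vs 'd' !=
  Pos 1: 'a' vs 'e' !=
  Pos 2: 'r' vs 'c' !=
  Pos 3: 'i' vs 'i' =
  Pos 4: 'n' vs 'd' !=
  Pos 5: 'e' vs 'e' =
Hamming distance = 4


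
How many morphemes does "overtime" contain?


Word: "overtime"
Morphemes: over- + time
Each morpheme carries meaning
= 2 morphemes


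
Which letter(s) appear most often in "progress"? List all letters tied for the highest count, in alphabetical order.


Word: "progress"
Letter counts:
  'e': 1
  'g': 1
  'o': 1
  'p': 1
  'r': 2
  's': 2
Maximum count = 2
Most frequent = 'r', 's' (2 times each)


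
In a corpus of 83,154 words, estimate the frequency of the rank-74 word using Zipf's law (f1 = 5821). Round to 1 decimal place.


Zipf's law: f(r) = f(1) / r
f(1) = 5821
f(74) = 5821 / 74
= 78.7 occurrences


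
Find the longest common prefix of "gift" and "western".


Word 1: "gift"
Word 2: "western"
Comparing from start:
  Pos 0: 'g' != 'w' (stop)
LCP = "" (length 0)


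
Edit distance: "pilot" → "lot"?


Word 1: "pilot" (length 5)
Word 2: "lot" (length 3)
One optimal edit sequence (insert/delete/substitute each cost 1):
  1. delete 'p'  (+1)
  2. delete 'i'  (+1)
  3. keep 'l'
  4. keep 'o'
  5. keep 't'
Total edit operations: 2
Edit distance = 2


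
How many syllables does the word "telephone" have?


Word: "telephone"
Syllable breakdown: tel | e | phone
Counting: 3 parts
= 3 syllables


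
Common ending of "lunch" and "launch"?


Word 1: "lunch"
Word 2: "launch"
Comparing from end:
  Pos -1: 'h' == 'h'
  Pos -2: 'c' == 'c'
  Pos -3: 'n' == 'n'
  Pos -4: 'u' == 'u'
  Pos -5: 'l' != 'a' (stop)
LCS = "unch" (length 4)


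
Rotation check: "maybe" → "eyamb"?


Word: "maybe", Candidate: "eyamb"
Method: check if candidate is substring of word+word
"maybemaybe" contains "eyamb"? No
Is rotation = No


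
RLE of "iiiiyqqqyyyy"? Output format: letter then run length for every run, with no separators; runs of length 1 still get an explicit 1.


String: "iiiiyqqqyyyy"
Scanning for consecutive runs:
  'i' x 4
  'y' x 1
  'q' x 3
  'y' x 4
RLE = "i4y1q3y4"


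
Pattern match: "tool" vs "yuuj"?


Pattern of "tool": [0, 1, 1, 2]
Pattern of "yuuj": [0, 1, 1, 2]
Patterns match
Same pattern = Yes


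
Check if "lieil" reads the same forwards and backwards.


Word: "lieil"
Reversed: "lieil"
Forward == Backward? lieil == lieil
Palindrome = Yes


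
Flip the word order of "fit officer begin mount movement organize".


Original: "fit officer begin mount movement organize"
Words (1..n): fit | officer | begin | mount | movement | organize
Reversed (n..1): organize | movement | mount | begin | officer | fit
Result = "organize movement mount begin officer fit"


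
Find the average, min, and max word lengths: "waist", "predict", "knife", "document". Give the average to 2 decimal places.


Lengths: "waist"=5, "predict"=7, "knife"=5, "document"=8
Sum = 25, Count = 4
Average = 25/4 = 6.25
= avg=6.25, min=5, max=8


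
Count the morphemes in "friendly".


Word: "friendly"
Morphemes: friend / -ly
Each morpheme carries meaning
= 2 morphemes


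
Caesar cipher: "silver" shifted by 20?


Word: "silver"
Shift: 20
Each letter → (letter + shift) mod 26:
  's' (18) + 20 = 12 → 'm'
  'i' (8) + 20 = 2 → 'c'
  'l' (11) + 20 = 5 → 'f'
  'v' (21) + 20 = 15 → 'p'
  'e' (4) + 20 = 24 → 'y'
  'r' (17) + 20 = 11 → 'l'
Result = "mcfpyl"


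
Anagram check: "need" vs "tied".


Word 1: "need" → sorted: deen
Word 2: "tied" → sorted: deit
Same letters? deen != deit
Anagram = No


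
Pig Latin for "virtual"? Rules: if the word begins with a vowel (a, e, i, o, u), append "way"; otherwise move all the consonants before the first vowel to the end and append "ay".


Word: "virtual"
Starts with consonant(s) → move to end, add 'ay'
Consonant cluster: "v"
Pig Latin = "irtualvay"


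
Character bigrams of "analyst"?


Word: "analyst" (length 7)
Number of bigrams = 7 - 2 + 1 = 6
  Position 0: "an"
  Position 1: "na"
  Position 2: "al"
  Position 3: "ly"
  Position 4: "ys"
  Position 5: "st"
Bigrams = "an", "na", "al", "ly", "ys", "st"


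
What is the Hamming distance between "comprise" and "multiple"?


Comparing character by character (same length = 8):
  Pos 0: 'c' vs 'm' !=
  Pos 1: 'o' vs 'u' !=
  Pos 2: 'm' vs 'l' !=
  Pos 3: 'p' vs 't' !=
  Pos 4: 'r' vs 'i' !=
  Pos 5: 'i' vs 'p' !=
  Pos 6: 's' vs 'l' !=
  Pos 7: 'e' vs 'e' =
Hamming distance = 7


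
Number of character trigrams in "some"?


Word: "some" (length 4)
Number of 3-grams = length - 3 + 1 = 4 - 3 + 1
= 2


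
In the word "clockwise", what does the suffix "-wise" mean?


Suffix: -wise
Example: clockwise = clock + -wise
Meaning = in the manner of


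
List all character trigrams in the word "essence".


Word: "essence" (length 7)
Number of trigrams = 7 - 3 + 1 = 5
  Position 0: "ess"
  Position 1: "sse"
  Position 2: "sen"
  Position 3: "enc"
  Position 4: "nce"
Trigrams = "ess", "sse", "sen", "enc", "nce"


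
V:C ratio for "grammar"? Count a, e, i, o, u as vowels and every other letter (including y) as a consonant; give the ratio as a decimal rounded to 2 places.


Word: "grammar"
Vowels (a,e,i,o,u): 2
Consonants: 5
Ratio = 2/5
= 0.40


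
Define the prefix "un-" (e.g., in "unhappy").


Prefix: un-
Example: unhappy (un- + happy)
Meaning = not / reverse


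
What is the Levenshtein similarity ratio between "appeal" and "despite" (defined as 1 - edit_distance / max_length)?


Word 1: "appeal" (length 6)
Word 2: "despite" (length 7)
One optimal edit sequence:
  1. insert 'd'  (+1)
  2. substitute 'a' -> 'e'  (+1)
  3. substitute 'p' -> 's'  (+1)
  4. keep 'p'
  5. substitute 'e' -> 'i'  (+1)
  6. substitute 'a' -> 't'  (+1)
  7. substitute 'l' -> 'e'  (+1)
Edit distance = 6
Max length = max(6, 7) = 7
Similarity = 1 - 6/7
= 0.1429


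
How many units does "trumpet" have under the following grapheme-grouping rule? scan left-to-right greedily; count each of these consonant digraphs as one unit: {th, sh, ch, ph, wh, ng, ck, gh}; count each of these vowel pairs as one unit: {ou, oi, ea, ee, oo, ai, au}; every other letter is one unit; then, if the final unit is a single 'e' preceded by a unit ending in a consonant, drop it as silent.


Word: "trumpet" (7 letters)
Left-to-right scan:
  (1) 't' (letter)
  (2) 'r' (letter)
  (3) 'u' (letter)
  (4) 'm' (letter)
  (5) 'p' (letter)
  (6) 'e' (letter)
  (7) 't' (letter)
Units from scan: 7
Sound units = 7 units


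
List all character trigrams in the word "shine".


Word: "shine" (length 5)
Number of trigrams = 5 - 3 + 1 = 3
  Position 0: "shi"
  Position 1: "hin"
  Position 2: "ine"
Trigrams = "shi", "hin", "ine"


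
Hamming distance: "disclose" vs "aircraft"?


Comparing character by character (same length = 8):
  Pos 0: 'd' vs 'a' !=
  Pos 1: 'i' vs 'i' =
  Pos 2: 's' vs 'r' !=
  Pos 3: 'c' vs 'c' =
  Pos 4: 'l' vs 'r' !=
  Pos 5: 'o' vs 'a' !=
  Pos 6: 's' vs 'f' !=
  Pos 7: 'e' vs 't' !=
Hamming distance = 6


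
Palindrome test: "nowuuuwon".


Word: "nowuuuwon"
Reversed: "nowuuuwon"
Forward == Backward? nowuuuwon == nowuuuwon
Palindrome = Yes


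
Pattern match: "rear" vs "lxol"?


Pattern of "rear": [0, 1, 2, 0]
Pattern of "lxol": [0, 1, 2, 0]
Patterns match
Same pattern = Yes


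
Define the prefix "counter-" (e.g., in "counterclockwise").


Prefix: counter-
Example: counterclockwise (counter- + clockwise)
Meaning = against / opposite


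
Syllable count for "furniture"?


Word: "furniture"
Syllable breakdown: fur / ni / ture
Counting: 3 parts
= 3 syllables


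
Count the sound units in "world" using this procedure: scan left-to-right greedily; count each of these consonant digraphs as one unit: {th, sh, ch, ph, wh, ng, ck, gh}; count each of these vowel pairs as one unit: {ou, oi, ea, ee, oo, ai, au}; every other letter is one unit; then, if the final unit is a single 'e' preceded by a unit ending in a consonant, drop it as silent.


Word: "world" (5 letters)
Left-to-right scan:
  (1) 'w' (letter)
  (2) 'o' (letter)
  (3) 'r' (letter)
  (4) 'l' (letter)
  (5) 'd' (letter)
Units from scan: 5
Sound units = 5 units


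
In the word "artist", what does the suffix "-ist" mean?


Suffix: -ist
Example: artist (art + -ist)
Meaning = one who practices


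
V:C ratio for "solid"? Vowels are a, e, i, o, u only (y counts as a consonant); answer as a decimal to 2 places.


Word: "solid"
Vowels (a,e,i,o,u): 2
Consonants: 3
Ratio = 2/3
= 0.67


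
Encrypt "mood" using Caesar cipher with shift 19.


Word: "mood"
Shift: 19
Each letter → (letter + shift) mod 26:
  'm' (12) + 19 = 5 → 'f'
  'o' (14) + 19 = 7 → 'h'
  'o' (14) + 19 = 7 → 'h'
  'd' (3) + 19 = 22 → 'w'
Result = "fhhw"


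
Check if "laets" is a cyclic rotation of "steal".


Word: "steal", Candidate: "laets"
Method: check if candidate is substring of word+word
"stealsteal" contains "laets"? No
Is rotation = No


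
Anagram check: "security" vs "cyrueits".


Word 1: "security" → sorted: ceirstuy
Word 2: "cyrueits" → sorted: ceirstuy
Same letters? ceirstuy == ceirstuy
Anagram = Yes


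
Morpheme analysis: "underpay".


Word: "underpay"
Morphemes: under- / pay
Each morpheme carries meaning
= 2 morphemes


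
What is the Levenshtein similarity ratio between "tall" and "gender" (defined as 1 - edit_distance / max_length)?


Word 1: "tall" (length 4)
Word 2: "gender" (length 6)
One optimal edit sequence:
  1. insert 'g'  (+1)
  2. insert 'e'  (+1)
  3. substitute 't' -> 'n'  (+1)
  4. substitute 'a' -> 'd'  (+1)
  5. substitute 'l' -> 'e'  (+1)
  6. substitute 'l' -> 'r'  (+1)
Edit distance = 6
Max length = max(4, 6) = 6
Similarity = 1 - 6/6
= 0.0000


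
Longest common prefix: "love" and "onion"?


Word 1: "love"
Word 2: "onion"
Comparing from start:
  Pos 0: 'l' != 'o' (stop)
LCP = "" (length 0)


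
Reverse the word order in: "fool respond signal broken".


Original: "fool respond signal broken"
Words (1..n): fool | respond | signal | broken
Reversed (n..1): broken | signal | respond | fool
Result = "broken signal respond fool"


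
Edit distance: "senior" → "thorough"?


Word 1: "senior" (length 6)
Word 2: "thorough" (length 8)
One optimal edit sequence (insert/delete/substitute each cost 1):
  1. substitute 's' -> 't'  (+1)
  2. substitute 'e' -> 'h'  (+1)
  3. substitute 'n' -> 'o'  (+1)
  4. substitute 'i' -> 'r'  (+1)
  5. keep 'o'
  6. insert 'u'  (+1)
  7. insert 'g'  (+1)
  8. substitute 'r' -> 'h'  (+1)
Total edit operations: 7
Edit distance = 7


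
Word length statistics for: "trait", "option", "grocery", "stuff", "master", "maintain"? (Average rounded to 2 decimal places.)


Lengths: "trait"=5, "option"=6, "grocery"=7, "stuff"=5, "master"=6, "maintain"=8
Sum = 37, Count = 6
Average = 37/6 = 6.17
= avg=6.17, min=5, max=8


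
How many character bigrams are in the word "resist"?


Word: "resist" (length 6)
Number of 2-grams = length - 2 + 1 = 6 - 2 + 1
= 5


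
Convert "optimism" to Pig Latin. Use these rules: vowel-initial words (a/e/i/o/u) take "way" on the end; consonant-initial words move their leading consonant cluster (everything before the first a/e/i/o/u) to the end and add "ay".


Word: "optimism"
Starts with vowel → add 'way'
Pig Latin = "optimismway"


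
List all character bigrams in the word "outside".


Word: "outside" (length 7)
Number of bigrams = 7 - 2 + 1 = 6
  Position 0: "ou"
  Position 1: "ut"
  Position 2: "ts"
  Position 3: "si"
  Position 4: "id"
  Position 5: "de"
Bigrams = "ou", "ut", "ts", "si", "id", "de"


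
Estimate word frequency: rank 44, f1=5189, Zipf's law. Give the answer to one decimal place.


Zipf's law: f(r) = f(1) / r
f(1) = 5189
f(44) = 5189 / 44
= 117.9 occurrences


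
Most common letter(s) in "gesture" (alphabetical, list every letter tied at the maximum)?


Word: "gesture"
Letter counts:
  'e': 2
  'g': 1
  'r': 1
  's': 1
  't': 1
  'u': 1
Maximum count = 2
Most frequent = 'e' (2 times each)


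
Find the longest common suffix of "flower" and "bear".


Word 1: "flower"
Word 2: "bear"
Comparing from end:
  Pos -1: 'r' == 'r'
  Pos -2: 'e' != 'a' (stop)
LCS = "r" (length 1)


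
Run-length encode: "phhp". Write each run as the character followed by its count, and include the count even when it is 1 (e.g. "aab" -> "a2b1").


String: "phhp"
Scanning for consecutive runs:
  'p' x 1
  'h' x 2
  'p' x 1
RLE = "p1h2p1"


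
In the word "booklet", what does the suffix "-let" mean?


Suffix: -let
Example: booklet (book + -let)
Meaning = small


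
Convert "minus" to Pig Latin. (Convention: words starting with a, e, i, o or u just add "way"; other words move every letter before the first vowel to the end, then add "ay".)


Word: "minus"
Starts with consonant(s) → move to end, add 'ay'
Consonant cluster: "m"
Pig Latin = "inusmay"


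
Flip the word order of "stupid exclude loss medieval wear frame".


Original: "stupid exclude loss medieval wear frame"
Words (1..n): stupid | exclude | loss | medieval | wear | frame
Reversed (n..1): frame | wear | medieval | loss | exclude | stupid
Result = "frame wear medieval loss exclude stupid"


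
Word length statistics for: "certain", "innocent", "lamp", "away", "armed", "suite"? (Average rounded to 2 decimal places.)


Lengths: "certain"=7, "innocent"=8, "lamp"=4, "away"=4, "armed"=5, "suite"=5
Sum = 33, Count = 6
Average = 33/6 = 5.50
= avg=5.50, min=4, max=8


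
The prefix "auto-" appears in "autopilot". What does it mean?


Prefix: auto-
Example: autopilot (auto- + pilot)
Meaning = self


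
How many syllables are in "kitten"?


Word: "kitten"
Syllable breakdown: kit | ten
Counting: 2 parts
= 2 syllables


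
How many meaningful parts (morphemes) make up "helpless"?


Word: "helpless"
Morphemes: help / -less
Each morpheme carries meaning
= 2 morphemes


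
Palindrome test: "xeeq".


Word: "xeeq"
Reversed: "qeex"
Forward == Backward? xeeq != qeex
Palindrome = No


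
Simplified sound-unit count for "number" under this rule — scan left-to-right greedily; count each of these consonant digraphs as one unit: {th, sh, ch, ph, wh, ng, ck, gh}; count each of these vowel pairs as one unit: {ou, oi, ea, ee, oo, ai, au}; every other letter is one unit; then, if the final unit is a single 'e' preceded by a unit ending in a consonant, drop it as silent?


Word: "number" (6 letters)
Left-to-right scan:
  (1) 'n' (letter)
  (2) 'u' (letter)
  (3) 'm' (letter)
  (4) 'b' (letter)
  (5) 'e' (letter)
  (6) 'r' (letter)
Units from scan: 6
Sound units = 6 units


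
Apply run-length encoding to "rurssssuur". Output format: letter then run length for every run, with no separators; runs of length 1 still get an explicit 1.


String: "rurssssuur"
Scanning for consecutive runs:
  'r' x 1
  'u' x 1
  'r' x 1
  's' x 4
  'u' x 2
  'r' x 1
RLE = "r1u1r1s4u2r1"


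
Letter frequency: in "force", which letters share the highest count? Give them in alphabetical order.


Word: "force"
Letter counts:
  'c': 1
  'e': 1
  'f': 1
  'o': 1
  'r': 1
Maximum count = 1
Most frequent = 'c', 'e', 'f', 'o', 'r' (1 time each)


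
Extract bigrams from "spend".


Word: "spend" (length 5)
Number of bigrams = 5 - 2 + 1 = 4
  Position 0: "sp"
  Position 1: "pe"
  Position 2: "en"
  Position 3: "nd"
Bigrams = "sp", "pe", "en", "nd"


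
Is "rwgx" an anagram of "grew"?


Word 1: "grew" → sorted: egrw
Word 2: "rwgx" → sorted: grwx
Same letters? egrw != grwx
Anagram = No


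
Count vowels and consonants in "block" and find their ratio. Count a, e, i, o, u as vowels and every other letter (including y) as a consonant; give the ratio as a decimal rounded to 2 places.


Word: "block"
Vowels (a,e,i,o,u): 1
Consonants: 4
Ratio = 1/4
= 0.25


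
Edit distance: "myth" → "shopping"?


Word 1: "myth" (length 4)
Word 2: "shopping" (length 8)
One optimal edit sequence (insert/delete/substitute each cost 1):
  1. insert 's'  (+1)
  2. insert 'h'  (+1)
  3. insert 'o'  (+1)
  4. insert 'p'  (+1)
  5. substitute 'm' -> 'p'  (+1)
  6. substitute 'y' -> 'i'  (+1)
  7. substitute 't' -> 'n'  (+1)
  8. substitute 'h' -> 'g'  (+1)
Total edit operations: 8
Edit distance = 8


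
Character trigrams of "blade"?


Word: "blade" (length 5)
Number of trigrams = 5 - 3 + 1 = 3
  Position 0: "bla"
  Position 1: "lad"
  Position 2: "ade"
Trigrams = "bla", "lad", "ade"


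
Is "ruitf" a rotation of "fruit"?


Word: "fruit", Candidate: "ruitf"
Method: check if candidate is substring of word+word
"fruitfruit" contains "ruitf"? Yes
Is rotation = Yes


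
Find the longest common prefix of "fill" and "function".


Word 1: "fill"
Word 2: "function"
Comparing from start:
  Pos 0: 'f' == 'f'
  Pos 1: 'i' != 'u' (stop)
LCP = "f" (length 1)


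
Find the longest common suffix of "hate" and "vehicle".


Word 1: "hate"
Word 2: "vehicle"
Comparing from end:
  Pos -1: 'e' == 'e'
  Pos -2: 't' != 'l' (stop)
LCS = "e" (length 1)


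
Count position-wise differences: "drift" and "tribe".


Comparing character by character (same length = 5):
  Pos 0: 'd' vs 't' !=
  Pos 1: 'r' vs 'r' =
  Pos 2: 'i' vs 'i' =
  Pos 3: 'f' vs 'b' !=
  Pos 4: 't' vs 'e' !=
Hamming distance = 3


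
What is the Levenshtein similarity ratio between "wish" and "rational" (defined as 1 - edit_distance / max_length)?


Word 1: "wish" (length 4)
Word 2: "rational" (length 8)
One optimal edit sequence:
  1. insert 'r'  (+1)
  2. insert 'a'  (+1)
  3. substitute 'w' -> 't'  (+1)
  4. keep 'i'
  5. insert 'o'  (+1)
  6. insert 'n'  (+1)
  7. substitute 's' -> 'a'  (+1)
  8. substitute 'h' -> 'l'  (+1)
Edit distance = 7
Max length = max(4, 8) = 8
Similarity = 1 - 7/8
= 0.1250


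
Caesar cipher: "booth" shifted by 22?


Word: "booth"
Shift: 22
Each letter → (letter + shift) mod 26:
  'b' (1) + 22 = 23 → 'x'
  'o' (14) + 22 = 10 → 'k'
  'o' (14) + 22 = 10 → 'k'
  't' (19) + 22 = 15 → 'p'
  'h' (7) + 22 = 3 → 'd'
Result = "xkkpd"


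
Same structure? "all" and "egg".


Pattern of "all": [0, 1, 1]
Pattern of "egg": [0, 1, 1]
Patterns match
Same pattern = Yes


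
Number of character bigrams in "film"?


Word: "film" (length 4)
Number of 2-grams = length - 2 + 1 = 4 - 2 + 1
= 3


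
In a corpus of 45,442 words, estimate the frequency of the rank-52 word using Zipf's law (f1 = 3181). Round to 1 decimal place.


Zipf's law: f(r) = f(1) / r
f(1) = 3181
f(52) = 3181 / 52
= 61.2 occurrences


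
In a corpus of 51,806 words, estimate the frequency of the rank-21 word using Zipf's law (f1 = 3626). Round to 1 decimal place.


Zipf's law: f(r) = f(1) / r
f(1) = 3626
f(21) = 3626 / 21
= 172.7 occurrences


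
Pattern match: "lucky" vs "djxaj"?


Pattern of "lucky": [0, 1, 2, 3, 4]
Pattern of "djxaj": [0, 1, 2, 3, 1]
Patterns do not match
Same pattern = No


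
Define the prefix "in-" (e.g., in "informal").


Prefix: in-
Example: informal = in- + formal
Meaning = not / into


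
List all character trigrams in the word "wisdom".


Word: "wisdom" (length 6)
Number of trigrams = 6 - 3 + 1 = 4
  Position 0: "wis"
  Position 1: "isd"
  Position 2: "sdo"
  Position 3: "dom"
Trigrams = "wis", "isd", "sdo", "dom"


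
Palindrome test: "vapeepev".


Word: "vapeepev"
Reversed: "vepeepav"
Forward == Backward? vapeepev != vepeepav
Palindrome = No


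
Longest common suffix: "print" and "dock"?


Word 1: "print"
Word 2: "dock"
Comparing from end:
  Pos -1: 't' != 'k' (stop)
LCS = "" (length 0)


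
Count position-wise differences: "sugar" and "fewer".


Comparing character by character (same length = 5):
  Pos 0: 's' vs 'f' !=
  Pos 1: 'u' vs 'e' !=
  Pos 2: 'g' vs 'w' !=
  Pos 3: 'a' vs 'e' !=
  Pos 4: 'r' vs 'r' =
Hamming distance = 4


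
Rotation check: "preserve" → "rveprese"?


Word: "preserve", Candidate: "rveprese"
Method: check if candidate is substring of word+word
"preservepreserve" contains "rveprese"? Yes
Is rotation = Yes


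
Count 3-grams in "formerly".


Word: "formerly" (length 8)
Number of 3-grams = length - 3 + 1 = 8 - 3 + 1
= 6


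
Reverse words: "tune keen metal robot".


Original: "tune keen metal robot"
Words (1..n): tune | keen | metal | robot
Reversed (n..1): robot | metal | keen | tune
Result = "robot metal keen tune"


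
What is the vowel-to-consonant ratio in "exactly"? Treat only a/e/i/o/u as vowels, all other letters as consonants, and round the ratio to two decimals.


Word: "exactly"
Vowels (a,e,i,o,u): 2
Consonants: 5
Ratio = 2/5
= 0.40


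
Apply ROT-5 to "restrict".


Word: "restrict"
Shift: 5
Each letter → (letter + shift) mod 26:
  'r' (17) + 5 = 22 → 'w'
  'e' (4) + 5 = 9 → 'j'
  's' (18) + 5 = 23 → 'x'
  't' (19) + 5 = 24 → 'y'
  'r' (17) + 5 = 22 → 'w'
  'i' (8) + 5 = 13 → 'n'
  'c' (2) + 5 = 7 → 'h'
  't' (19) + 5 = 24 → 'y'
Result = "wjxywnhy"


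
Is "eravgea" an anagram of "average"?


Word 1: "average" → sorted: aaeegrv
Word 2: "eravgea" → sorted: aaeegrv
Same letters? aaeegrv == aaeegrv
Anagram = Yes


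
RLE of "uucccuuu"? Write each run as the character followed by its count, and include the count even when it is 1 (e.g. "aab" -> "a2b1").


String: "uucccuuu"
Scanning for consecutive runs:
  'u' x 2
  'c' x 3
  'u' x 3
RLE = "u2c3u3"


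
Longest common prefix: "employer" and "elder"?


Word 1: "employer"
Word 2: "elder"
Comparing from start:
  Pos 0: 'e' == 'e'
  Pos 1: 'm' != 'l' (stop)
LCP = "e" (length 1)


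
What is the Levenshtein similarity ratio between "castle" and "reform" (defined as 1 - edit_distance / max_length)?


Word 1: "castle" (length 6)
Word 2: "reform" (length 6)
One optimal edit sequence:
  1. substitute 'c' -> 'r'  (+1)
  2. substitute 'a' -> 'e'  (+1)
  3. substitute 's' -> 'f'  (+1)
  4. substitute 't' -> 'o'  (+1)
  5. substitute 'l' -> 'r'  (+1)
  6. substitute 'e' -> 'm'  (+1)
Edit distance = 6
Max length = max(6, 6) = 6
Similarity = 1 - 6/6
= 0.0000


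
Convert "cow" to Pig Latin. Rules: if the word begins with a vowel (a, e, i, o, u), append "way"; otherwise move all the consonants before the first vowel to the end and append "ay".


Word: "cow"
Starts with consonant(s) → move to end, add 'ay'
Consonant cluster: "c"
Pig Latin = "owcay"


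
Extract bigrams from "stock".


Word: "stock" (length 5)
Number of bigrams = 5 - 2 + 1 = 4
  Position 0: "st"
  Position 1: "to"
  Position 2: "oc"
  Position 3: "ck"
Bigrams = "st", "to", "oc", "ck"
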